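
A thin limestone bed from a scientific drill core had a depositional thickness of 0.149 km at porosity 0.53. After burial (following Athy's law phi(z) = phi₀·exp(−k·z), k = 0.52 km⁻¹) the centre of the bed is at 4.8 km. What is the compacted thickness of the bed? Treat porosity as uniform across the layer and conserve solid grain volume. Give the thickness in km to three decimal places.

Porosity at 4.8 km: phi = 0.53·exp(−0.52×4.8) = 0.0437
Solid-volume conservation: h(1−phi) = h₀(1−phi₀) ⇒ h = h₀·(1−phi₀)/(1−phi)
h = 0.149 × (1 − 0.53)/(1 − 0.0437) = 0.149 × 0.4915 = 0.0732 km

0.073 km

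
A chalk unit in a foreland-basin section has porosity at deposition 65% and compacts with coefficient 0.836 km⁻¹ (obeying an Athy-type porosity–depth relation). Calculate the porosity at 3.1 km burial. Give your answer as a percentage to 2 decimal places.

4.87%

φ = φ₀·exp(−β·z) = 0.65 × exp(−0.836 × 3.1) = 0.65 × exp(−2.592)
  = 0.65 × 0.0749 = 0.0487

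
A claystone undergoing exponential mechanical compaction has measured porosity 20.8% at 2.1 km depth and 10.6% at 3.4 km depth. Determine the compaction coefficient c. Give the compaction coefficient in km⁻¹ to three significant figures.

Athy: n(z) = n₀ e^(−cz) ⇒ n₁/n₂ = e^{c(z₂−z₁)} ⇒ c = ln(n₁/n₂)/(z₂−z₁)
c = ln(0.208/0.106) / (3.4 − 2.1) = ln(1.962) / 1.3 = 0.6741 / 1.3 = 0.5185 km⁻¹

0.519 km⁻¹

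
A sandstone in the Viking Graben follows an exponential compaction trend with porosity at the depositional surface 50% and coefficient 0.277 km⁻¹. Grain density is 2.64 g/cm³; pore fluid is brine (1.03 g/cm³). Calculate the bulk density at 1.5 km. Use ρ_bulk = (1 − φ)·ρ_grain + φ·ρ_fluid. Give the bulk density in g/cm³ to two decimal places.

Porosity at depth: φ = 0.5·exp(−0.277×1.5) = 0.5×0.6600 = 0.3300
Bulk density: ρ_b = (1−φ)ρ_g + φ·ρ_f = 0.6700×2.64 + 0.3300×1.03
       = 1.769 + 0.340 = 2.109 g/cm³

2.11 g/cm³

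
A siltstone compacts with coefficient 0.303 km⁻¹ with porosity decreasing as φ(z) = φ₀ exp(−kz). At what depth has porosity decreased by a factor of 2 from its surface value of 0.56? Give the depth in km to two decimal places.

2.29 km

φ/φ₀ = 1/2 ⇒ exp(−k·z) = 1/2 ⇒ z = ln(2) / k
z = 0.6931 / 0.303 = 2.288 km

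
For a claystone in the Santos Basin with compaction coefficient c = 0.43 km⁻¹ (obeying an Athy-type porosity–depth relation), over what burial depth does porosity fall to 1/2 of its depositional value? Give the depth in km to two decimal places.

n/n₀ = 1/2 ⇒ exp(−c·Z) = 1/2 ⇒ Z = ln(2) / c
Z = 0.6931 / 0.43 = 1.612 km

1.61 km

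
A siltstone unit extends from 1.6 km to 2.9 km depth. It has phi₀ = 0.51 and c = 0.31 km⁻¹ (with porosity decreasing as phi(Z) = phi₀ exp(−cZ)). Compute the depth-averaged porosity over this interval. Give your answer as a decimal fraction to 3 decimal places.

0.256

⟨phi⟩ = (1/(Z₂−Z₁)) ∫ phi₀ e^(−cZ) dZ = phi₀·(e^(−c·Z₁) − e^(−c·Z₂)) / (c·(Z₂−Z₁))
e^(−0.31×1.6) = 0.6090; e^(−0.31×2.9) = 0.4070
⟨phi⟩ = 0.51 × (0.6090 − 0.4070) / (0.31 × 1.3) = 0.51 × 0.5012 = 0.2556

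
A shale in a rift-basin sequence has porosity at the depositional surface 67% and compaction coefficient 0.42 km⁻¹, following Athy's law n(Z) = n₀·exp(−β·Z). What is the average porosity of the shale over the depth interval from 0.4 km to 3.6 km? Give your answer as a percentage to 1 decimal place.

31.2%

⟨n⟩ = (1/(Z₂−Z₁)) ∫ n₀ e^(−βZ) dZ = n₀·(e^(−β·Z₁) − e^(−β·Z₂)) / (β·(Z₂−Z₁))
e^(−0.42×0.4) = 0.8454; e^(−0.42×3.6) = 0.2205
⟨n⟩ = 0.67 × (0.8454 − 0.2205) / (0.42 × 3.2) = 0.67 × 0.4649 = 0.3115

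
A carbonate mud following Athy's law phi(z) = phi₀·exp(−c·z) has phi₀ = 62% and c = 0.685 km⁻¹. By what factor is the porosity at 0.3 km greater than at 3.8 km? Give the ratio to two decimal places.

11.00

phi(z₁)/phi(z₂) = e^(−c·z₁)/e^(−c·z₂) = e^{c(z₂−z₁)}
= exp(0.685 × 3.5) = exp(2.397) = 10.9957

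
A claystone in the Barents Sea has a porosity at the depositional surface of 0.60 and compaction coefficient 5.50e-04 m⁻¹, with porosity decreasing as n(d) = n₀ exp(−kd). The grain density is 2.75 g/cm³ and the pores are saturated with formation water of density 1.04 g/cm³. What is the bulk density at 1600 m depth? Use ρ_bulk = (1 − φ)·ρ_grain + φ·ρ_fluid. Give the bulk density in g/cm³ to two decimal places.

Working in km (1 km = 1000 m; k in km⁻¹ = k in m⁻¹ × 1000):
Porosity at depth: n = 0.6·exp(−0.55×1.6) = 0.6×0.4148 = 0.2489
Bulk density: ρ_b = (1−n)ρ_g + n·ρ_f = 0.7511×2.75 + 0.2489×1.04
       = 2.066 + 0.259 = 2.324 g/cm³

2.32 g/cm³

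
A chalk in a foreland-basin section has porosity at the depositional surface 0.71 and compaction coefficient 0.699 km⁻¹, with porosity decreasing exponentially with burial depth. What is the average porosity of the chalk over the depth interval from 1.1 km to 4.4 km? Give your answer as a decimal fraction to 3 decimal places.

0.128

⟨n⟩ = (1/(d₂−d₁)) ∫ n₀ e^(−kd) dd = n₀·(e^(−k·d₁) − e^(−k·d₂)) / (k·(d₂−d₁))
e^(−0.699×1.1) = 0.4635; e^(−0.699×4.4) = 0.0462
⟨n⟩ = 0.71 × (0.4635 − 0.0462) / (0.699 × 3.3) = 0.71 × 0.1809 = 0.1285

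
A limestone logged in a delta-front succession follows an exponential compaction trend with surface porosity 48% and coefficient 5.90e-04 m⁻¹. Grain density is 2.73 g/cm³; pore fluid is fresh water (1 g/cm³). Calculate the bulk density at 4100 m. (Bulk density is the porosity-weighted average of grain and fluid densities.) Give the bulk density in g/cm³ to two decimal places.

2.66 g/cm³

Working in km (1 km = 1000 m; k in km⁻¹ = k in m⁻¹ × 1000):
Porosity at depth: φ = 0.48·exp(−0.59×4.1) = 0.48×0.0890 = 0.0427
Bulk density: ρ_b = (1−φ)ρ_g + φ·ρ_f = 0.9573×2.73 + 0.0427×1
       = 2.613 + 0.043 = 2.656 g/cm³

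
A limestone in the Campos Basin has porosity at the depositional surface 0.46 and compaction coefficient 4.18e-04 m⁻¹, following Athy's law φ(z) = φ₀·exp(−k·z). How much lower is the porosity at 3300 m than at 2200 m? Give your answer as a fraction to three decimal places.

Working in km (1 km = 1000 m; k in km⁻¹ = k in m⁻¹ × 1000):
φ(2.2) = 0.46·e^(−0.418×2.2) = 0.1834
φ(3.3) = 0.46·e^(−0.418×3.3) = 0.1158
Δφ = 0.1834 − 0.1158 = 0.0676

0.068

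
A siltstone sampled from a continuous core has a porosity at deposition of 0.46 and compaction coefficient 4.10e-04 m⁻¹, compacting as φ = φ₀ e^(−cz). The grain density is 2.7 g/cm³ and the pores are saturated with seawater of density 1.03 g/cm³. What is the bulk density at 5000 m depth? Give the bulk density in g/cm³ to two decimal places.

Working in km (1 km = 1000 m; c in km⁻¹ = c in m⁻¹ × 1000):
Porosity at depth: φ = 0.46·exp(−0.41×5) = 0.46×0.1287 = 0.0592
Bulk density: ρ_b = (1−φ)ρ_g + φ·ρ_f = 0.9408×2.7 + 0.0592×1.03
       = 2.540 + 0.061 = 2.601 g/cm³

2.60 g/cm³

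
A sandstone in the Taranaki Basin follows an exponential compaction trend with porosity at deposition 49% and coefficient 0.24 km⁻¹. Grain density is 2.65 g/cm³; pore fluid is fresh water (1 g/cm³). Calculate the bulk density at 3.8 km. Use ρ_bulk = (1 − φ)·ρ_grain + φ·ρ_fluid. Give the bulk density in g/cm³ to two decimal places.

Porosity at depth: φ = 0.49·exp(−0.24×3.8) = 0.49×0.4017 = 0.1968
Bulk density: ρ_b = (1−φ)ρ_g + φ·ρ_f = 0.8032×2.65 + 0.1968×1
       = 2.128 + 0.197 = 2.325 g/cm³

2.33 g/cm³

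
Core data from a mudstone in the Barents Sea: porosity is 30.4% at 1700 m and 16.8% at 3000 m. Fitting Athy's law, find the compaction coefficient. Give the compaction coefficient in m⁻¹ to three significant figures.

Working in km (1 km = 1000 m; β in km⁻¹ = β in m⁻¹ × 1000):
Athy: phi(Z) = phi₀ e^(−βZ) ⇒ phi₁/phi₂ = e^{β(Z₂−Z₁)} ⇒ β = ln(phi₁/phi₂)/(Z₂−Z₁)
β = ln(0.304/0.168) / (3 − 1.7) = ln(1.81) / 1.3 = 0.5931 / 1.3 = 0.4562 km⁻¹

0.000456 m⁻¹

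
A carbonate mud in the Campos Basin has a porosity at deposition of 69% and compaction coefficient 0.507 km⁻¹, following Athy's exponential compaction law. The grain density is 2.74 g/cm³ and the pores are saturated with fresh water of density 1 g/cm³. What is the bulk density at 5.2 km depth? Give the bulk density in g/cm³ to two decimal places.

2.65 g/cm³

Porosity at depth: n = 0.69·exp(−0.507×5.2) = 0.69×0.0716 = 0.0494
Bulk density: ρ_b = (1−n)ρ_g + n·ρ_f = 0.9506×2.74 + 0.0494×1
       = 2.605 + 0.049 = 2.654 g/cm³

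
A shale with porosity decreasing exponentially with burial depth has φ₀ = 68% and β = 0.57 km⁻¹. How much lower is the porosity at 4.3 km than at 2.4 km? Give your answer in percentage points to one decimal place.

11.5 percentage points

φ(2.4) = 0.68·e^(−0.57×2.4) = 0.1731
φ(4.3) = 0.68·e^(−0.57×4.3) = 0.0586
Δφ = 0.1731 − 0.0586 = 0.1145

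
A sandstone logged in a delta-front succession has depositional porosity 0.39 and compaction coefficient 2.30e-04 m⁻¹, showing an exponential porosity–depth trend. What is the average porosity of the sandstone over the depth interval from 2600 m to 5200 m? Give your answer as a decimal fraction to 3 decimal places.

0.161

Working in km (1 km = 1000 m; β in km⁻¹ = β in m⁻¹ × 1000):
⟨phi⟩ = (1/(Z₂−Z₁)) ∫ phi₀ e^(−βZ) dZ = phi₀·(e^(−β·Z₁) − e^(−β·Z₂)) / (β·(Z₂−Z₁))
e^(−0.23×2.6) = 0.5499; e^(−0.23×5.2) = 0.3024
⟨phi⟩ = 0.39 × (0.5499 − 0.3024) / (0.23 × 2.6) = 0.39 × 0.4139 = 0.1614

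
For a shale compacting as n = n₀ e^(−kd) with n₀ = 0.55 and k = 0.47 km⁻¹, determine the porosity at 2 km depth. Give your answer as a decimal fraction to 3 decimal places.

n = n₀·exp(−k·d) = 0.55 × exp(−0.47 × 2) = 0.55 × exp(−0.94)
  = 0.55 × 0.3906 = 0.2148

0.215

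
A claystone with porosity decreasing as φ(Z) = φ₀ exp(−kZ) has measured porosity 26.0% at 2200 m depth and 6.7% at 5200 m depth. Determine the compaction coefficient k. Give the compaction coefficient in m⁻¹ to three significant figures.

0.000452 m⁻¹

Working in km (1 km = 1000 m; k in km⁻¹ = k in m⁻¹ × 1000):
Athy: φ(Z) = φ₀ e^(−kZ) ⇒ φ₁/φ₂ = e^{k(Z₂−Z₁)} ⇒ k = ln(φ₁/φ₂)/(Z₂−Z₁)
k = ln(0.26/0.067) / (5.2 − 2.2) = ln(3.881) / 3 = 1.3560 / 3 = 0.452 km⁻¹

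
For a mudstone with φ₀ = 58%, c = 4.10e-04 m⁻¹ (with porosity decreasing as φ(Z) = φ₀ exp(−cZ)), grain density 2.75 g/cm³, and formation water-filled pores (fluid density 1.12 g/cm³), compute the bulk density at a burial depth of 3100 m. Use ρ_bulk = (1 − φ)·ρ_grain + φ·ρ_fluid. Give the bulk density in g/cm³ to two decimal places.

2.48 g/cm³

Working in km (1 km = 1000 m; c in km⁻¹ = c in m⁻¹ × 1000):
Porosity at depth: φ = 0.58·exp(−0.41×3.1) = 0.58×0.2806 = 0.1627
Bulk density: ρ_b = (1−φ)ρ_g + φ·ρ_f = 0.8373×2.75 + 0.1627×1.12
       = 2.303 + 0.182 = 2.485 g/cm³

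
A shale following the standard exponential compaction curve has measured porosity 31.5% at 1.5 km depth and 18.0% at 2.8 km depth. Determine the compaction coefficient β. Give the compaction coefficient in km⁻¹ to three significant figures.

Athy: φ(Z) = φ₀ e^(−βZ) ⇒ φ₁/φ₂ = e^{β(Z₂−Z₁)} ⇒ β = ln(φ₁/φ₂)/(Z₂−Z₁)
β = ln(0.315/0.18) / (2.8 − 1.5) = ln(1.75) / 1.3 = 0.5596 / 1.3 = 0.4305 km⁻¹

0.430 km⁻¹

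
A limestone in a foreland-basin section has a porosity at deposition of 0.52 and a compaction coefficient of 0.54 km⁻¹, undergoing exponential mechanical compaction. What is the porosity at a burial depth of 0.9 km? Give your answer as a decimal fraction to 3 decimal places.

φ = φ₀·exp(−c·z) = 0.52 × exp(−0.54 × 0.9) = 0.52 × exp(−0.486)
  = 0.52 × 0.6151 = 0.3198

0.320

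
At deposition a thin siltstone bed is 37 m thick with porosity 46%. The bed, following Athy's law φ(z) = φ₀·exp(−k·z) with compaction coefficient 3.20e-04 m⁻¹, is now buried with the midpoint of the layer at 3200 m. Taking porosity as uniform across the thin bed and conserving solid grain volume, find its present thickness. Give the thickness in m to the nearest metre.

24 m

Working in km (1 km = 1000 m; k in km⁻¹ = k in m⁻¹ × 1000):
Porosity at 3.2 km: φ = 0.46·exp(−0.32×3.2) = 0.1652
Solid-volume conservation: h(1−φ) = h₀(1−φ₀) ⇒ h = h₀·(1−φ₀)/(1−φ)
h = 0.037 × (1 − 0.46)/(1 − 0.1652) = 0.037 × 0.6469 = 0.0239 km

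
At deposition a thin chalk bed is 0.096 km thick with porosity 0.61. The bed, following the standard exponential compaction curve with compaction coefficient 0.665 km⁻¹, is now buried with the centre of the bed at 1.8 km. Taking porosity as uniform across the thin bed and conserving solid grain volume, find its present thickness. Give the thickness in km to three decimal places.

0.046 km

Porosity at 1.8 km: phi = 0.61·exp(−0.665×1.8) = 0.1843
Solid-volume conservation: h(1−phi) = h₀(1−phi₀) ⇒ h = h₀·(1−phi₀)/(1−phi)
h = 0.096 × (1 − 0.61)/(1 − 0.1843) = 0.096 × 0.4781 = 0.0459 km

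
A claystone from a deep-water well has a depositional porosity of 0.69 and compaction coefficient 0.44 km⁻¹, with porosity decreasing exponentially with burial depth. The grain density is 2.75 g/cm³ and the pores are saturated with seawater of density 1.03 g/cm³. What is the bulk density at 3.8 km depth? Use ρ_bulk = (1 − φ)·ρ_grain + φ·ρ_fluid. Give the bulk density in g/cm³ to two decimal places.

Porosity at depth: φ = 0.69·exp(−0.44×3.8) = 0.69×0.1879 = 0.1296
Bulk density: ρ_b = (1−φ)ρ_g + φ·ρ_f = 0.8704×2.75 + 0.1296×1.03
       = 2.394 + 0.134 = 2.527 g/cm³

2.53 g/cm³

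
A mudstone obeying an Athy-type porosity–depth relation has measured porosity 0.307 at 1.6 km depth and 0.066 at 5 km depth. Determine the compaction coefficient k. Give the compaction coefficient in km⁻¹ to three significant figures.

Athy: φ(Z) = φ₀ e^(−kZ) ⇒ φ₁/φ₂ = e^{k(Z₂−Z₁)} ⇒ k = ln(φ₁/φ₂)/(Z₂−Z₁)
k = ln(0.307/0.066) / (5 − 1.6) = ln(4.652) / 3.4 = 1.5372 / 3.4 = 0.4521 km⁻¹

0.452 km⁻¹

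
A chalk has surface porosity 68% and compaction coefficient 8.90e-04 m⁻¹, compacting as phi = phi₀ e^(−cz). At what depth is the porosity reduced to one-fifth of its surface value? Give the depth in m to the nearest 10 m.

1810 m

Working in km (1 km = 1000 m; c in km⁻¹ = c in m⁻¹ × 1000):
phi/phi₀ = 1/5 ⇒ exp(−c·z) = 1/5 ⇒ z = ln(5) / c
z = 1.6094 / 0.89 = 1.808 km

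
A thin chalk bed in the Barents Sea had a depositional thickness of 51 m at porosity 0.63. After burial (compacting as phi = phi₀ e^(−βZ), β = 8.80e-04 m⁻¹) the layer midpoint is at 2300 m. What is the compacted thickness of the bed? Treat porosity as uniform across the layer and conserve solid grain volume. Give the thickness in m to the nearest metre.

Working in km (1 km = 1000 m; β in km⁻¹ = β in m⁻¹ × 1000):
Porosity at 2.3 km: phi = 0.63·exp(−0.88×2.3) = 0.0832
Solid-volume conservation: h(1−phi) = h₀(1−phi₀) ⇒ h = h₀·(1−phi₀)/(1−phi)
h = 0.051 × (1 − 0.63)/(1 − 0.0832) = 0.051 × 0.4036 = 0.0206 km

21 m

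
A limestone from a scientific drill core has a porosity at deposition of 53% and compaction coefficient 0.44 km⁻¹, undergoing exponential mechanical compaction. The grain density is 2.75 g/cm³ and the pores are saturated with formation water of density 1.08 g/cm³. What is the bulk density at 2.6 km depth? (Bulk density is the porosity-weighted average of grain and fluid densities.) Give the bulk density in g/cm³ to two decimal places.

2.47 g/cm³

Porosity at depth: phi = 0.53·exp(−0.44×2.6) = 0.53×0.3185 = 0.1688
Bulk density: ρ_b = (1−phi)ρ_g + phi·ρ_f = 0.8312×2.75 + 0.1688×1.08
       = 2.286 + 0.182 = 2.468 g/cm³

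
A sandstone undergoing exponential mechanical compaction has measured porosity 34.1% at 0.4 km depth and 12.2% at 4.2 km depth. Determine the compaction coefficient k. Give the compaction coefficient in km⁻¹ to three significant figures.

0.270 km⁻¹

Athy: phi(d) = phi₀ e^(−kd) ⇒ phi₁/phi₂ = e^{k(d₂−d₁)} ⇒ k = ln(phi₁/phi₂)/(d₂−d₁)
k = ln(0.341/0.122) / (4.2 − 0.4) = ln(2.795) / 3.8 = 1.0279 / 3.8 = 0.2705 km⁻¹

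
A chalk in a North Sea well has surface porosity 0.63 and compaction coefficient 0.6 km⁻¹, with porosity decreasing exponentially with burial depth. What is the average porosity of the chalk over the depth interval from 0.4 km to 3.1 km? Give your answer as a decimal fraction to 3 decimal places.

0.245

⟨n⟩ = (1/(d₂−d₁)) ∫ n₀ e^(−βd) dd = n₀·(e^(−β·d₁) − e^(−β·d₂)) / (β·(d₂−d₁))
e^(−0.6×0.4) = 0.7866; e^(−0.6×3.1) = 0.1557
⟨n⟩ = 0.63 × (0.7866 − 0.1557) / (0.6 × 2.7) = 0.63 × 0.3895 = 0.2454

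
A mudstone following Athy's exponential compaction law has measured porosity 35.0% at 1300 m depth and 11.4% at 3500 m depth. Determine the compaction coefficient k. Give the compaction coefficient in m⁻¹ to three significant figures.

0.000510 m⁻¹

Working in km (1 km = 1000 m; k in km⁻¹ = k in m⁻¹ × 1000):
Athy: n(Z) = n₀ e^(−kZ) ⇒ n₁/n₂ = e^{k(Z₂−Z₁)} ⇒ k = ln(n₁/n₂)/(Z₂−Z₁)
k = ln(0.35/0.114) / (3.5 − 1.3) = ln(3.07) / 2.2 = 1.1217 / 2.2 = 0.5099 km⁻¹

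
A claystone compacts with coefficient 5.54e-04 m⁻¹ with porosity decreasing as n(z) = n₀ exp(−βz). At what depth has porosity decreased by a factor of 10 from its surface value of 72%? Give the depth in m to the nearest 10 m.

Working in km (1 km = 1000 m; β in km⁻¹ = β in m⁻¹ × 1000):
n/n₀ = 1/10 ⇒ exp(−β·z) = 1/10 ⇒ z = ln(10) / β
z = 2.3026 / 0.554 = 4.156 km

4160 m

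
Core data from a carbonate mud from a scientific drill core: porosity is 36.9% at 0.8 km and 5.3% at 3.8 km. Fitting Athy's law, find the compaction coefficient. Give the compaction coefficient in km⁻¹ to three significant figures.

Athy: φ(d) = φ₀ e^(−cd) ⇒ φ₁/φ₂ = e^{c(d₂−d₁)} ⇒ c = ln(φ₁/φ₂)/(d₂−d₁)
c = ln(0.369/0.053) / (3.8 − 0.8) = ln(6.962) / 3 = 1.9405 / 3 = 0.6468 km⁻¹

0.647 km⁻¹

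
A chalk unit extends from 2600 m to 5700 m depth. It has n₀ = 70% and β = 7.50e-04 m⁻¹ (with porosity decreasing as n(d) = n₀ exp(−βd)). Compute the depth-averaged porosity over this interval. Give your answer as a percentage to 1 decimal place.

3.9%

Working in km (1 km = 1000 m; β in km⁻¹ = β in m⁻¹ × 1000):
⟨n⟩ = (1/(d₂−d₁)) ∫ n₀ e^(−βd) dd = n₀·(e^(−β·d₁) − e^(−β·d₂)) / (β·(d₂−d₁))
e^(−0.75×2.6) = 0.1423; e^(−0.75×5.7) = 0.0139
⟨n⟩ = 0.7 × (0.1423 − 0.0139) / (0.75 × 3.1) = 0.7 × 0.0552 = 0.0386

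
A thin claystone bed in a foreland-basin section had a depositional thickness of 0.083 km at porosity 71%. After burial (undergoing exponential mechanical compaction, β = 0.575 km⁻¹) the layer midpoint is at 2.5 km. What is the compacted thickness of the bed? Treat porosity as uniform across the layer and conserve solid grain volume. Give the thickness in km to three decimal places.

Porosity at 2.5 km: phi = 0.71·exp(−0.575×2.5) = 0.1686
Solid-volume conservation: h(1−phi) = h₀(1−phi₀) ⇒ h = h₀·(1−phi₀)/(1−phi)
h = 0.083 × (1 − 0.71)/(1 − 0.1686) = 0.083 × 0.3488 = 0.0290 km

0.029 km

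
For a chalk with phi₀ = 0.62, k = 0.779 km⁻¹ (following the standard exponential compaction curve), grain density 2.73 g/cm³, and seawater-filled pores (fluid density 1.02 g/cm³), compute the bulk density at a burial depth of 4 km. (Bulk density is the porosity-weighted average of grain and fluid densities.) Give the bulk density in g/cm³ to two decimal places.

2.68 g/cm³

Porosity at depth: phi = 0.62·exp(−0.779×4) = 0.62×0.0443 = 0.0275
Bulk density: ρ_b = (1−phi)ρ_g + phi·ρ_f = 0.9725×2.73 + 0.0275×1.02
       = 2.655 + 0.028 = 2.683 g/cm³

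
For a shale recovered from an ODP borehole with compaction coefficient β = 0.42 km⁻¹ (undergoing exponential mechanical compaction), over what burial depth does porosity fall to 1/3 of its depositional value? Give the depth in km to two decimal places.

2.62 km

φ/φ₀ = 1/3 ⇒ exp(−β·d) = 1/3 ⇒ d = ln(3) / β
d = 1.0986 / 0.42 = 2.616 km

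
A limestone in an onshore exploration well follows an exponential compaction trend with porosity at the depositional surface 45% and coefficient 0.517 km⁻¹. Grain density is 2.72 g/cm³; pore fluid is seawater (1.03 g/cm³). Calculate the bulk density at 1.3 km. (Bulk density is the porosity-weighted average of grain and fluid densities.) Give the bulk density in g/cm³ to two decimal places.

Porosity at depth: phi = 0.45·exp(−0.517×1.3) = 0.45×0.5106 = 0.2298
Bulk density: ρ_b = (1−phi)ρ_g + phi·ρ_f = 0.7702×2.72 + 0.2298×1.03
       = 2.095 + 0.237 = 2.332 g/cm³

2.33 g/cm³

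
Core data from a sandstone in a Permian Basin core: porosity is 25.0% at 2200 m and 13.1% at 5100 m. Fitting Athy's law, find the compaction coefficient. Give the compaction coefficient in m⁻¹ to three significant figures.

Working in km (1 km = 1000 m; k in km⁻¹ = k in m⁻¹ × 1000):
Athy: φ(d) = φ₀ e^(−kd) ⇒ φ₁/φ₂ = e^{k(d₂−d₁)} ⇒ k = ln(φ₁/φ₂)/(d₂−d₁)
k = ln(0.25/0.131) / (5.1 − 2.2) = ln(1.908) / 2.9 = 0.6463 / 2.9 = 0.2228 km⁻¹

0.000223 m⁻¹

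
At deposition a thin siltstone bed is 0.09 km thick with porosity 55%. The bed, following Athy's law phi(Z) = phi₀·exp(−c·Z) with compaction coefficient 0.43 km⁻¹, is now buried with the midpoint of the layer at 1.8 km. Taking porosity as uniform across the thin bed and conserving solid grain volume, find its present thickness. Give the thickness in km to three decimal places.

0.054 km

Porosity at 1.8 km: phi = 0.55·exp(−0.43×1.8) = 0.2536
Solid-volume conservation: h(1−phi) = h₀(1−phi₀) ⇒ h = h₀·(1−phi₀)/(1−phi)
h = 0.09 × (1 − 0.55)/(1 − 0.2536) = 0.09 × 0.6029 = 0.0543 km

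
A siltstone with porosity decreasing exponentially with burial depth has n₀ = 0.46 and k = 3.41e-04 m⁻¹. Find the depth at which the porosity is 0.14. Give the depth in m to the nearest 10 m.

Working in km (1 km = 1000 m; k in km⁻¹ = k in m⁻¹ × 1000):
Invert Athy's law: Z = ln(n₀/n) / k
Z = ln(0.46/0.14) / 0.341 = ln(3.286) / 0.341 = 1.1896 / 0.341 = 3.489 km

3490 m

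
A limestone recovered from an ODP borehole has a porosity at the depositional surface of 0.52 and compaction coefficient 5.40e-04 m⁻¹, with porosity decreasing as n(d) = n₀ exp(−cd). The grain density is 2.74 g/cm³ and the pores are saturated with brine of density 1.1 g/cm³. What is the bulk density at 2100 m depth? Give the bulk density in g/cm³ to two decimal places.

Working in km (1 km = 1000 m; c in km⁻¹ = c in m⁻¹ × 1000):
Porosity at depth: n = 0.52·exp(−0.54×2.1) = 0.52×0.3217 = 0.1673
Bulk density: ρ_b = (1−n)ρ_g + n·ρ_f = 0.8327×2.74 + 0.1673×1.1
       = 2.282 + 0.184 = 2.466 g/cm³

2.47 g/cm³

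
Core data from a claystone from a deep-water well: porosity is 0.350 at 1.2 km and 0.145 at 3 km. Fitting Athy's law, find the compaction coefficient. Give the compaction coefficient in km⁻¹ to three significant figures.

Athy: phi(Z) = phi₀ e^(−βZ) ⇒ phi₁/phi₂ = e^{β(Z₂−Z₁)} ⇒ β = ln(phi₁/phi₂)/(Z₂−Z₁)
β = ln(0.35/0.145) / (3 − 1.2) = ln(2.414) / 1.8 = 0.8812 / 1.8 = 0.4896 km⁻¹

0.490 km⁻¹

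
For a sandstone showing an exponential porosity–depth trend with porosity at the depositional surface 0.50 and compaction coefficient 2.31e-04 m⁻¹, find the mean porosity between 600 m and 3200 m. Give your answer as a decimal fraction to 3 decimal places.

Working in km (1 km = 1000 m; β in km⁻¹ = β in m⁻¹ × 1000):
⟨n⟩ = (1/(Z₂−Z₁)) ∫ n₀ e^(−βZ) dZ = n₀·(e^(−β·Z₁) − e^(−β·Z₂)) / (β·(Z₂−Z₁))
e^(−0.231×0.6) = 0.8706; e^(−0.231×3.2) = 0.4775
⟨n⟩ = 0.5 × (0.8706 − 0.4775) / (0.231 × 2.6) = 0.5 × 0.6545 = 0.3272

0.327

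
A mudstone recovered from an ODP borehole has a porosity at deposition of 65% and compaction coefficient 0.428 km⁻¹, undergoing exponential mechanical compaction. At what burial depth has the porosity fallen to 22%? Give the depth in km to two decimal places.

Invert Athy's law: d = ln(φ₀/φ) / k
d = ln(0.65/0.22) / 0.428 = ln(2.955) / 0.428 = 1.0833 / 0.428 = 2.531 km

2.53 km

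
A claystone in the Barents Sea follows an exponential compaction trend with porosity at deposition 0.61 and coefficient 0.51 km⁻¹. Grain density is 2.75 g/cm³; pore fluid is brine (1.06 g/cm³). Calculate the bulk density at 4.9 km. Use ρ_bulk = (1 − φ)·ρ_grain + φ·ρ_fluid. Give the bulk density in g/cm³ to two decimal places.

Porosity at depth: φ = 0.61·exp(−0.51×4.9) = 0.61×0.0822 = 0.0501
Bulk density: ρ_b = (1−φ)ρ_g + φ·ρ_f = 0.9499×2.75 + 0.0501×1.06
       = 2.612 + 0.053 = 2.665 g/cm³

2.67 g/cm³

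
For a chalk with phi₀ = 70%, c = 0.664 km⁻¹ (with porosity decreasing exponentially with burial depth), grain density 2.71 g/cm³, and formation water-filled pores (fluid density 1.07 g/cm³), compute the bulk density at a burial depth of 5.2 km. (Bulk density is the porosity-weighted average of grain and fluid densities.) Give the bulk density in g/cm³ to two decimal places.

2.67 g/cm³

Porosity at depth: phi = 0.7·exp(−0.664×5.2) = 0.7×0.0317 = 0.0222
Bulk density: ρ_b = (1−phi)ρ_g + phi·ρ_f = 0.9778×2.71 + 0.0222×1.07
       = 2.650 + 0.024 = 2.674 g/cm³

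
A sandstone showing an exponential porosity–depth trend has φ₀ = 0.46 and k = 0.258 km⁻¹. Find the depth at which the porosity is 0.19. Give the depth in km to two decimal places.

Invert Athy's law: d = ln(φ₀/φ) / k
d = ln(0.46/0.19) / 0.258 = ln(2.421) / 0.258 = 0.8842 / 0.258 = 3.427 km

3.43 km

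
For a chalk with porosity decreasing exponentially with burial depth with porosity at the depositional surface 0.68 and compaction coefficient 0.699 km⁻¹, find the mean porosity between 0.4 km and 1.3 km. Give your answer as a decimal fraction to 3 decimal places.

⟨phi⟩ = (1/(z₂−z₁)) ∫ phi₀ e^(−βz) dz = phi₀·(e^(−β·z₁) − e^(−β·z₂)) / (β·(z₂−z₁))
e^(−0.699×0.4) = 0.7561; e^(−0.699×1.3) = 0.4030
⟨phi⟩ = 0.68 × (0.7561 − 0.4030) / (0.699 × 0.9) = 0.68 × 0.5612 = 0.3816

0.382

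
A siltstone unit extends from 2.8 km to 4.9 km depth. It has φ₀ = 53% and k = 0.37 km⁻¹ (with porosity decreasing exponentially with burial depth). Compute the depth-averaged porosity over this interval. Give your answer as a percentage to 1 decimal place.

13.1%

⟨φ⟩ = (1/(z₂−z₁)) ∫ φ₀ e^(−kz) dz = φ₀·(e^(−k·z₁) − e^(−k·z₂)) / (k·(z₂−z₁))
e^(−0.37×2.8) = 0.3549; e^(−0.37×4.9) = 0.1632
⟨φ⟩ = 0.53 × (0.3549 − 0.1632) / (0.37 × 2.1) = 0.53 × 0.2467 = 0.1308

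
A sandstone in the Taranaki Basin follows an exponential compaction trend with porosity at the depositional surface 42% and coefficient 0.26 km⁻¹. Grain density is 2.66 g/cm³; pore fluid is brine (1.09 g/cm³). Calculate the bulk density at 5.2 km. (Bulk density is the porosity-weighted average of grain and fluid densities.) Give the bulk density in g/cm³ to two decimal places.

2.49 g/cm³

Porosity at depth: φ = 0.42·exp(−0.26×5.2) = 0.42×0.2587 = 0.1087
Bulk density: ρ_b = (1−φ)ρ_g + φ·ρ_f = 0.8913×2.66 + 0.1087×1.09
       = 2.371 + 0.118 = 2.489 g/cm³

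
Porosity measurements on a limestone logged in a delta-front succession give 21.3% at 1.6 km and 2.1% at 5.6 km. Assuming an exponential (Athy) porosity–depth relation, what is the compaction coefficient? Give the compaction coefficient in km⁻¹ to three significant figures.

Athy: φ(z) = φ₀ e^(−βz) ⇒ φ₁/φ₂ = e^{β(z₂−z₁)} ⇒ β = ln(φ₁/φ₂)/(z₂−z₁)
β = ln(0.213/0.021) / (5.6 − 1.6) = ln(10.14) / 4 = 2.3168 / 4 = 0.5792 km⁻¹

0.579 km⁻¹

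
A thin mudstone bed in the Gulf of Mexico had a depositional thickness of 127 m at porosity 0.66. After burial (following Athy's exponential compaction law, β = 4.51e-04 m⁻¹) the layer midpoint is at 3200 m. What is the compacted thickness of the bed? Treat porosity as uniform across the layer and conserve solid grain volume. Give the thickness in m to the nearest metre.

Working in km (1 km = 1000 m; β in km⁻¹ = β in m⁻¹ × 1000):
Porosity at 3.2 km: phi = 0.66·exp(−0.451×3.2) = 0.1559
Solid-volume conservation: h(1−phi) = h₀(1−phi₀) ⇒ h = h₀·(1−phi₀)/(1−phi)
h = 0.127 × (1 − 0.66)/(1 − 0.1559) = 0.127 × 0.4028 = 0.0512 km

51 m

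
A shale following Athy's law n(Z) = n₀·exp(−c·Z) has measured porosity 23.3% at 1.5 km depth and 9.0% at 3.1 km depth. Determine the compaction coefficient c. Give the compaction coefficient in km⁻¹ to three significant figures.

Athy: n(Z) = n₀ e^(−cZ) ⇒ n₁/n₂ = e^{c(Z₂−Z₁)} ⇒ c = ln(n₁/n₂)/(Z₂−Z₁)
c = ln(0.233/0.09) / (3.1 − 1.5) = ln(2.589) / 1.6 = 0.9512 / 1.6 = 0.5945 km⁻¹

0.595 km⁻¹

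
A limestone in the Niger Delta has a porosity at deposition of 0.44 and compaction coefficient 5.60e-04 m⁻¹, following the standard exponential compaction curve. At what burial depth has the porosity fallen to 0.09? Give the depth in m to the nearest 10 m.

Working in km (1 km = 1000 m; β in km⁻¹ = β in m⁻¹ × 1000):
Invert Athy's law: Z = ln(phi₀/phi) / β
Z = ln(0.44/0.09) / 0.56 = ln(4.889) / 0.56 = 1.5870 / 0.56 = 2.834 km

2830 m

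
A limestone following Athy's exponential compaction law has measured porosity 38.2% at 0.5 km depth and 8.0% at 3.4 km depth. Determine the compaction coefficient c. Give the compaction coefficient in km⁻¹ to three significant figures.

Athy: n(d) = n₀ e^(−cd) ⇒ n₁/n₂ = e^{c(d₂−d₁)} ⇒ c = ln(n₁/n₂)/(d₂−d₁)
c = ln(0.382/0.08) / (3.4 − 0.5) = ln(4.775) / 2.9 = 1.5634 / 2.9 = 0.5391 km⁻¹

0.539 km⁻¹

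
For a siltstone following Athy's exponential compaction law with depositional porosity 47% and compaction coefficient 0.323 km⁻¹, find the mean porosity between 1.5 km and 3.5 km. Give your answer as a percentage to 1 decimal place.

21.3%

⟨n⟩ = (1/(z₂−z₁)) ∫ n₀ e^(−βz) dz = n₀·(e^(−β·z₁) − e^(−β·z₂)) / (β·(z₂−z₁))
e^(−0.323×1.5) = 0.6160; e^(−0.323×3.5) = 0.3229
⟨n⟩ = 0.47 × (0.6160 − 0.3229) / (0.323 × 2) = 0.47 × 0.4538 = 0.2133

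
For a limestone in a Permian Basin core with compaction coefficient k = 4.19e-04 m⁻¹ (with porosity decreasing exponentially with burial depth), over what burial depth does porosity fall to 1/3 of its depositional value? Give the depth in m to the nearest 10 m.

2620 m

Working in km (1 km = 1000 m; k in km⁻¹ = k in m⁻¹ × 1000):
φ/φ₀ = 1/3 ⇒ exp(−k·z) = 1/3 ⇒ z = ln(3) / k
z = 1.0986 / 0.419 = 2.622 km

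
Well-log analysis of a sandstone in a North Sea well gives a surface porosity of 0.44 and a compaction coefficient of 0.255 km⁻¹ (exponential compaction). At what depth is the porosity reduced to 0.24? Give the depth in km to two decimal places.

2.38 km

Invert Athy's law: z = ln(n₀/n) / β
z = ln(0.44/0.24) / 0.255 = ln(1.833) / 0.255 = 0.6061 / 0.255 = 2.377 km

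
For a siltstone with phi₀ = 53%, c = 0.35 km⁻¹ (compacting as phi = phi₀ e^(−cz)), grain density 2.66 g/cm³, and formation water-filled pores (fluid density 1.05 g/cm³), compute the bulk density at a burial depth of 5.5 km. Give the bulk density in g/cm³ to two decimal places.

Porosity at depth: phi = 0.53·exp(−0.35×5.5) = 0.53×0.1459 = 0.0773
Bulk density: ρ_b = (1−phi)ρ_g + phi·ρ_f = 0.9227×2.66 + 0.0773×1.05
       = 2.454 + 0.081 = 2.536 g/cm³

2.54 g/cm³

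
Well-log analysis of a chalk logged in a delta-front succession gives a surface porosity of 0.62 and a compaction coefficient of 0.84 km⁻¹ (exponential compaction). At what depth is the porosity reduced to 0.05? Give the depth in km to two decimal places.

3.00 km

Invert Athy's law: d = ln(phi₀/phi) / k
d = ln(0.62/0.05) / 0.84 = ln(12.4) / 0.84 = 2.5177 / 0.84 = 2.997 km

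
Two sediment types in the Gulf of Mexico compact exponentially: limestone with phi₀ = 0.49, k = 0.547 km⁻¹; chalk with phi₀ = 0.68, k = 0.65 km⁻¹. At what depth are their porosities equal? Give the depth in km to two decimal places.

Set phi₀ₐ e^(−kₐd) = phi₀ᵦ e^(−kᵦd) ⇒ ln(phi₀ₐ/phi₀ᵦ) = (kₐ − kᵦ)·d
d = ln(0.49/0.68) / (0.547 − 0.65) = -0.3277 / -0.103 = 3.181 km

3.18 km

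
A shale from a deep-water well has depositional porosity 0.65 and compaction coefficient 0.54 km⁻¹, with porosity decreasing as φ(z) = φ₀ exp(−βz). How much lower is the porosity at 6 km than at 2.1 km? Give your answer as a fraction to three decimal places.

0.184

φ(2.1) = 0.65·e^(−0.54×2.1) = 0.2091
φ(6) = 0.65·e^(−0.54×6) = 0.0255
Δφ = 0.2091 − 0.0255 = 0.1837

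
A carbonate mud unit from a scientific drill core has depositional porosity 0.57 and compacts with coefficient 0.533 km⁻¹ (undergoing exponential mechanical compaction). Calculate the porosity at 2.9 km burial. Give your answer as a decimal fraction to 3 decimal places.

phi = phi₀·exp(−β·Z) = 0.57 × exp(−0.533 × 2.9) = 0.57 × exp(−1.546)
  = 0.57 × 0.2132 = 0.1215

0.122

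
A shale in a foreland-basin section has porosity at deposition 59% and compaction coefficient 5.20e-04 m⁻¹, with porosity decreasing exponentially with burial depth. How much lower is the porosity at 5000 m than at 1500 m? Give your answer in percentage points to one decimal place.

22.7 percentage points

Working in km (1 km = 1000 m; k in km⁻¹ = k in m⁻¹ × 1000):
n(1.5) = 0.59·e^(−0.52×1.5) = 0.2705
n(5) = 0.59·e^(−0.52×5) = 0.0438
Δn = 0.2705 − 0.0438 = 0.2266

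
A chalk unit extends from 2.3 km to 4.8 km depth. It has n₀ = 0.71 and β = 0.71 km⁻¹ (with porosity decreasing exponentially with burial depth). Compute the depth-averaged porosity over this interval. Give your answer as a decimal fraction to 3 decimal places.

0.065

⟨n⟩ = (1/(z₂−z₁)) ∫ n₀ e^(−βz) dz = n₀·(e^(−β·z₁) − e^(−β·z₂)) / (β·(z₂−z₁))
e^(−0.71×2.3) = 0.1953; e^(−0.71×4.8) = 0.0331
⟨n⟩ = 0.71 × (0.1953 − 0.0331) / (0.71 × 2.5) = 0.71 × 0.0914 = 0.0649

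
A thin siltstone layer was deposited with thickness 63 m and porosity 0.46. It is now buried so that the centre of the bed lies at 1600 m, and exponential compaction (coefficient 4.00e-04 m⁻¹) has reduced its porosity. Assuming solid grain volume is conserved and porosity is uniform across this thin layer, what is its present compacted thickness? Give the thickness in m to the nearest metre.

Working in km (1 km = 1000 m; β in km⁻¹ = β in m⁻¹ × 1000):
Porosity at 1.6 km: phi = 0.46·exp(−0.4×1.6) = 0.2426
Solid-volume conservation: h(1−phi) = h₀(1−phi₀) ⇒ h = h₀·(1−phi₀)/(1−phi)
h = 0.063 × (1 − 0.46)/(1 − 0.2426) = 0.063 × 0.7129 = 0.0449 km

45 m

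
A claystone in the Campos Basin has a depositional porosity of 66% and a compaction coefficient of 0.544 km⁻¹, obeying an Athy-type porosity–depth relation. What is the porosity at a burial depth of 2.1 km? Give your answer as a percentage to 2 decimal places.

21.06%

φ = φ₀·exp(−k·Z) = 0.66 × exp(−0.544 × 2.1) = 0.66 × exp(−1.142)
  = 0.66 × 0.3191 = 0.2106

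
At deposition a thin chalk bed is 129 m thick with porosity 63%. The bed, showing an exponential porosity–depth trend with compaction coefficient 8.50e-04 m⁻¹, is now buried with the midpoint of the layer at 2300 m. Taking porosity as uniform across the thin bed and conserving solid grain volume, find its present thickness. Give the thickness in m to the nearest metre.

52 m

Working in km (1 km = 1000 m; c in km⁻¹ = c in m⁻¹ × 1000):
Porosity at 2.3 km: φ = 0.63·exp(−0.85×2.3) = 0.0892
Solid-volume conservation: h(1−φ) = h₀(1−φ₀) ⇒ h = h₀·(1−φ₀)/(1−φ)
h = 0.129 × (1 − 0.63)/(1 − 0.0892) = 0.129 × 0.4062 = 0.0524 km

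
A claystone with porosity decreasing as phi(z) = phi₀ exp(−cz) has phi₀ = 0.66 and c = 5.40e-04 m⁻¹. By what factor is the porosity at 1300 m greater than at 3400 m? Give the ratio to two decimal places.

3.11

Working in km (1 km = 1000 m; c in km⁻¹ = c in m⁻¹ × 1000):
phi(z₁)/phi(z₂) = e^(−c·z₁)/e^(−c·z₂) = e^{c(z₂−z₁)}
= exp(0.54 × 2.1) = exp(1.134) = 3.1081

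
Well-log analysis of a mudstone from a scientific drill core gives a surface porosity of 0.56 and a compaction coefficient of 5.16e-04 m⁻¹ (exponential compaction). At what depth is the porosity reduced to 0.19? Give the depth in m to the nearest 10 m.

Working in km (1 km = 1000 m; c in km⁻¹ = c in m⁻¹ × 1000):
Invert Athy's law: d = ln(n₀/n) / c
d = ln(0.56/0.19) / 0.516 = ln(2.947) / 0.516 = 1.0809 / 0.516 = 2.095 km

2090 m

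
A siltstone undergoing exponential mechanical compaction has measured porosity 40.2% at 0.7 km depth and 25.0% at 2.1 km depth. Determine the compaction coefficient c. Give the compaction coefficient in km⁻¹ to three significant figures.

0.339 km⁻¹

Athy: φ(d) = φ₀ e^(−cd) ⇒ φ₁/φ₂ = e^{c(d₂−d₁)} ⇒ c = ln(φ₁/φ₂)/(d₂−d₁)
c = ln(0.402/0.25) / (2.1 − 0.7) = ln(1.608) / 1.4 = 0.4750 / 1.4 = 0.3393 km⁻¹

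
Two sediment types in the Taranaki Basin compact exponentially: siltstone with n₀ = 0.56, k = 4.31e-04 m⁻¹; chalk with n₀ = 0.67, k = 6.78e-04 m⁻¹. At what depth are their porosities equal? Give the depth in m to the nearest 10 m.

730 m

Working in km (1 km = 1000 m; k in km⁻¹ = k in m⁻¹ × 1000):
Set n₀ₐ e^(−kₐd) = n₀ᵦ e^(−kᵦd) ⇒ ln(n₀ₐ/n₀ᵦ) = (kₐ − kᵦ)·d
d = ln(0.56/0.67) / (0.431 − 0.678) = -0.1793 / -0.247 = 0.726 km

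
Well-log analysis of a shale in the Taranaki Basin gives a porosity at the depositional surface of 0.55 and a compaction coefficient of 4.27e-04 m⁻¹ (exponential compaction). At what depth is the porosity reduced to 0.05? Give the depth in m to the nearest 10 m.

5620 m

Working in km (1 km = 1000 m; c in km⁻¹ = c in m⁻¹ × 1000):
Invert Athy's law: d = ln(n₀/n) / c
d = ln(0.55/0.05) / 0.427 = ln(11) / 0.427 = 2.3979 / 0.427 = 5.616 km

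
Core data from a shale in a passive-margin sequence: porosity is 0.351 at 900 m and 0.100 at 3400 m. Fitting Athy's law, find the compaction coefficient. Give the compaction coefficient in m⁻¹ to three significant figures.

Working in km (1 km = 1000 m; β in km⁻¹ = β in m⁻¹ × 1000):
Athy: φ(z) = φ₀ e^(−βz) ⇒ φ₁/φ₂ = e^{β(z₂−z₁)} ⇒ β = ln(φ₁/φ₂)/(z₂−z₁)
β = ln(0.351/0.1) / (3.4 − 0.9) = ln(3.51) / 2.5 = 1.2556 / 2.5 = 0.5022 km⁻¹

0.000502 m⁻¹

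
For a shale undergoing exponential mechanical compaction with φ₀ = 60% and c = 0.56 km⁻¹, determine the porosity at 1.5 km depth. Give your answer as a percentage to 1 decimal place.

25.9%

φ = φ₀·exp(−c·Z) = 0.6 × exp(−0.56 × 1.5) = 0.6 × exp(−0.84)
  = 0.6 × 0.4317 = 0.2590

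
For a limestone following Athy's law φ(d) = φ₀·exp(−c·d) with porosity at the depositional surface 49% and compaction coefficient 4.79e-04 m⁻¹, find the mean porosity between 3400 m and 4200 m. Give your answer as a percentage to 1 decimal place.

8.0%

Working in km (1 km = 1000 m; c in km⁻¹ = c in m⁻¹ × 1000):
⟨φ⟩ = (1/(d₂−d₁)) ∫ φ₀ e^(−cd) dd = φ₀·(e^(−c·d₁) − e^(−c·d₂)) / (c·(d₂−d₁))
e^(−0.479×3.4) = 0.1962; e^(−0.479×4.2) = 0.1337
⟨φ⟩ = 0.49 × (0.1962 − 0.1337) / (0.479 × 0.8) = 0.49 × 0.1630 = 0.0799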